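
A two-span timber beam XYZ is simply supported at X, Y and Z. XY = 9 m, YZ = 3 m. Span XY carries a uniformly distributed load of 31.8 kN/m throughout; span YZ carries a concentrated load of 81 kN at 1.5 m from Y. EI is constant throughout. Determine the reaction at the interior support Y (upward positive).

R_Y = 296 kN

Release continuity at Y by inserting a hinge; the redundant is the internal moment M_Y. The primary structure is two simply-supported spans XY and YZ.
Rotations at Y on the released spans (each span's end-slope, ×1/EI):
  span XY: UDL 31.8: wL³/(24EI) = 965.9/EI
  span YZ: point load 81 at a = 1.5: Pab(L + b)/(6LEI) = 45.56/EI
  relative rotation θ_0 = (965.9 + 45.56)/EI = 1011/EI
A unit hogging moment at Y produces rotation L₁/(3EI) + L₂/(3EI) = 4/EI.
Slope continuity at Y: θ_0 = M_Y·4/EI, so M_Y = 1011/4 = 252.9 kN·m (hogging).
Span XY, ΣM about X with M_Y applied at Y: R_Y^{XY}·9 = 1288 + 252.9, so R_Y^{XY} = 171.2 kN and R_X = 286.2 − 171.2 = 115 kN.
Span YZ, ΣM about Z: R_Y^{YZ}·3 = 121.5 + 252.9, so R_Y^{YZ} = 124.8 kN and R_Z = 81 − 124.8 = -43.79 kN.
R_Y = 171.2 + 124.8 = 296 kN.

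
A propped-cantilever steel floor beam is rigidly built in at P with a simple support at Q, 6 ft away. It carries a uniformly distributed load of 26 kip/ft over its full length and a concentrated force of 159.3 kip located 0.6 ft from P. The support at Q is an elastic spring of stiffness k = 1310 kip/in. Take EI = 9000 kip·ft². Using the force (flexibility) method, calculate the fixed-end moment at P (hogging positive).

Choose R_Q as the redundant. The primary structure is the cantilever fixed at P.
Primary-structure tip deflection at Q by superposition:
  UDL 26: wL⁴/(8EI) = 4212/EI
  point load 159.3 at a = 0.6: Pa²(3L − a)/(6EI) = 166.3/EI
  δ_0 = 4378/EI
Flexibility coefficient — unit upward force at Q: δ_{QQ} = L³/(3EI) = 72/EI.
With EI = 9000 kip·ft²: δ_0 = 0.48648 ft and δ_{QQ} = 0.008 ft/kip.
Compatibility — the spring shortens by R_Q/k under the reaction it provides: δ_0 − R_Q·δ_{QQ} = R_Q/k. With 1/k = 1/(1310×12) ft/kip = 0.000064 ft/kip, R_Q = δ_0 / (δ_{QQ} + 1/k) = 0.48648 / (0.008 + 0.000064) = 60.33 kip.
Moment equilibrium about P: M_P = Σ(load moments about P) − R_Q·L = 563.6 − 60.33×6 = 201.6 kip·ft.

M_P = 201.6 kip·ft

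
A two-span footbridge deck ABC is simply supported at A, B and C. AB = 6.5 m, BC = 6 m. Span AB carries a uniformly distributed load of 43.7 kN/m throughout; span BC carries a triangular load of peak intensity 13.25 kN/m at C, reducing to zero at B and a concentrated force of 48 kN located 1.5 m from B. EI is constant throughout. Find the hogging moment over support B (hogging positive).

M_B = 156 kN·m

Take M_B as the redundant. Released structure: two simple spans AB and BC with a hinge at B.
Discontinuity in slope at B on the released structure — sum the simple-span end rotations:
  span AB: UDL 43.7: wL³/(24EI) = 500/EI
  span BC: triangular load, peak 13.25: 7w₀L³/(360EI) = 55.65/EI
  span BC: point load 48 at a = 1.5: Pab(L + b)/(6LEI) = 94.5/EI
  relative rotation θ_0 = (500 + 150.2)/EI = 650.2/EI
A unit hogging moment at B produces rotation L₁/(3EI) + L₂/(3EI) = 4.167/EI.
Compatibility: M_B·(L₁+L₂)/(3EI) = θ_0, giving M_B = 156 kN·m (hogging).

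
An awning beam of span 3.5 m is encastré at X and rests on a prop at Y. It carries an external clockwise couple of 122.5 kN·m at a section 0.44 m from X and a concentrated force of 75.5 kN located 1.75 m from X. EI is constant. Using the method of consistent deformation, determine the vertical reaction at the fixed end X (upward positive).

Release the roller at Y. Primary structure: cantilever fixed at X.
Free-end deflection of the primary structure under the applied loading (downward +):
  clockwise couple 122.5 at a = 0.44: M₀a(2L − a)/(2EI) = 176.8/EI
  point load 75.5 at a = 1.75: Pa²(3L − a)/(6EI) = 337.2/EI
  δ_0 = 514/EI
Flexibility coefficient — unit upward force at Y: δ_{YY} = L³/(3EI) = 14.29/EI.
Compatibility at Y: δ_0 − R_Y·δ_{YY} = 0, so R_Y = 514/14.29 = 35.96 kN.
Vertical equilibrium: R_X = ΣP − R_Y = 75.5 − 35.96 = 39.54 kN.

R_X = 39.54 kN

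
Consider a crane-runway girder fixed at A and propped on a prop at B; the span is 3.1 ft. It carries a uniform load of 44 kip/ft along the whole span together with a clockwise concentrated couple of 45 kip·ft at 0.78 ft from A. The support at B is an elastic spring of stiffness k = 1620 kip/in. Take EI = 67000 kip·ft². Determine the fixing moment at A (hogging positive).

M_A = 116.7 kip·ft

Release the roller at B. Primary structure: cantilever fixed at A.
Primary-structure tip deflection at B by superposition:
  UDL 44: wL⁴/(8EI) = 507.9/EI
  clockwise couple 45 at a = 0.78: M₀a(2L − a)/(2EI) = 95.12/EI
  δ_0 = 603.1/EI
Flexibility coefficient — unit upward force at B: δ_{BB} = L³/(3EI) = 9.93/EI.
With EI = 67000 kip·ft²: δ_0 = 0.009001 ft and δ_{BB} = 0.000148 ft/kip.
Compatibility — the spring shortens by R_B/k under the reaction it provides: δ_0 − R_B·δ_{BB} = R_B/k. With 1/k = 1/(1620×12) ft/kip = 0.000051 ft/kip, R_B = δ_0 / (δ_{BB} + 1/k) = 0.009001 / (0.000148 + 0.000051) = 45.08 kip.
Moment equilibrium about A: M_A = Σ(load moments about A) − R_B·L = 256.4 − 45.08×3.1 = 116.7 kip·ft.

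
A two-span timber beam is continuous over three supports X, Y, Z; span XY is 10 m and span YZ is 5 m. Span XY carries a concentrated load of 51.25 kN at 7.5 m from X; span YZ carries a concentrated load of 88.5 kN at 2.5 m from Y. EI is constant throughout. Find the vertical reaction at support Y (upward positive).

Insert a hinge at Y; M_Y is the redundant, and each span becomes simply supported.
Discontinuity in slope at Y on the released structure — sum the simple-span end rotations:
  span XY: point load 51.25 at a = 7.5: Pab(L + a)/(6LEI) = 280.3/EI
  span YZ: point load 88.5 at a = 2.5: Pab(L + b)/(6LEI) = 138.3/EI
  relative rotation θ_0 = (280.3 + 138.3)/EI = 418.6/EI
A unit hogging moment at Y produces rotation L₁/(3EI) + L₂/(3EI) = 5/EI.
Compatibility: M_Y·(L₁+L₂)/(3EI) = θ_0, giving M_Y = 83.71 kN·m (hogging).
Span XY, ΣM about X with M_Y applied at Y: R_Y^{XY}·10 = 384.4 + 83.71, so R_Y^{XY} = 46.81 kN and R_X = 51.25 − 46.81 = 4.441 kN.
Span YZ, ΣM about Z: R_Y^{YZ}·5 = 221.2 + 83.71, so R_Y^{YZ} = 60.99 kN and R_Z = 88.5 − 60.99 = 27.51 kN.
R_Y = 46.81 + 60.99 = 107.8 kN.

R_Y = 107.8 kN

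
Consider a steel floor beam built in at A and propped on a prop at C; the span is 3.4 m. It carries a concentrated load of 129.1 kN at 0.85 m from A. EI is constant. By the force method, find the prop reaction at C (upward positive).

R_C = 11.09 kN

Release the roller at C. Primary structure: cantilever fixed at A.
Free-end deflection of the primary structure under the applied loading (downward +):
  point load 129.1 at a = 0.85: Pa²(3L − a)/(6EI) = 145.4/EI
Flexibility coefficient — unit upward force at C: δ_{CC} = L³/(3EI) = 13.1/EI.
The prop prevents deflection at C: R_C = δ_0/δ_{CC} = 145.4/13.1 = 11.09 kN.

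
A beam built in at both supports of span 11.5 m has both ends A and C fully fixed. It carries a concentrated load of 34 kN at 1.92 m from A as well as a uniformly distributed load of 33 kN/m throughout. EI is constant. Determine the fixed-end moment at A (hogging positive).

M_A = 409 kN·m

Release both end moments; the primary structure is a simply-supported span AC with redundants M_A and M_C.
Simple-span end rotations at A and C under the given loads:
  at A: point load 34 at a = 1.92: Pab(L + b)/(6LEI) = 191.1/EI
  at C: point load 34 at a = 1.92: Pab(L + a)/(6LEI) = 121.6/EI
  at A: UDL 33: wL³/(24EI) = 2091/EI
  at C: UDL 33: wL³/(24EI) = 2091/EI
  θ_A0 = 2282/EI,  θ_C0 = 2213/EI
Flexibility coefficients: a unit moment at one end gives L/(3EI) there and L/(6EI) at the far end, so f₁₁ = f₂₂ = 3.833/EI and f₁₂ = f₂₁ = 1.917/EI.
Compatibility — zero rotation at each built-in end:
  3.833 M_A + 1.917 M_C = 2282
  1.917 M_A + 3.833 M_C = 2213
Solving the pair gives M_A = 409 kN·m and M_C = 372.8 kN·m (hogging).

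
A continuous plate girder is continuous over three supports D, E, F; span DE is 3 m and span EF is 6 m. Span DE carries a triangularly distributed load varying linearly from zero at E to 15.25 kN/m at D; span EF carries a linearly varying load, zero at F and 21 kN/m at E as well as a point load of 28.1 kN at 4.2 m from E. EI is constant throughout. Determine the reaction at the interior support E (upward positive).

Take M_E as the redundant. Released structure: two simple spans DE and EF with a hinge at E.
End slopes at the hinge E, treating each span as simply supported:
  span DE: triangular load, peak 15.25: 7w₀L³/(360EI) = 8.006/EI
  span EF: triangular load, peak 21: w₀L³/(45EI) = 100.8/EI
  span EF: point load 28.1 at a = 4.2: Pab(L + b)/(6LEI) = 46.03/EI
  relative rotation θ_0 = (8.006 + 146.8)/EI = 154.8/EI
A unit hogging moment at E produces rotation L₁/(3EI) + L₂/(3EI) = 3/EI.
Compatibility: M_E·(L₁+L₂)/(3EI) = θ_0, giving M_E = 51.61 kN·m (hogging).
Span DE, ΣM about D with M_E applied at E: R_E^{DE}·3 = 22.88 + 51.61, so R_E^{DE} = 24.83 kN and R_D = 22.88 − 24.83 = -1.954 kN.
Span EF, ΣM about F: R_E^{EF}·6 = 302.6 + 51.61, so R_E^{EF} = 59.03 kN and R_F = 91.1 − 59.03 = 32.07 kN.
R_E = 24.83 + 59.03 = 83.86 kN.

R_E = 83.86 kN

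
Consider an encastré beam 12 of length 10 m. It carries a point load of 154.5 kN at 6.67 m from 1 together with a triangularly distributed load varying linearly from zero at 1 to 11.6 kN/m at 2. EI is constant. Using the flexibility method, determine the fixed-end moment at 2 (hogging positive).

M_2 = 286.9 kN·m

Release both end moments; the primary structure is a simply-supported span 12 with redundants M_1 and M_2.
On the primary (simply-supported) span, the end slopes from the loading are:
  at 1: point load 154.5 at a = 6.67: Pab(L + b)/(6LEI) = 762.4/EI
  at 2: point load 154.5 at a = 6.67: Pab(L + a)/(6LEI) = 953.4/EI
  at 1: triangular load, peak 11.6: 7w₀L³/(360EI) = 225.6/EI
  at 2: triangular load, peak 11.6: w₀L³/(45EI) = 257.8/EI
  θ_10 = 987.9/EI,  θ_20 = 1211/EI
Flexibility coefficients: a unit moment at one end gives L/(3EI) there and L/(6EI) at the far end, so f₁₁ = f₂₂ = 3.333/EI and f₁₂ = f₂₁ = 1.667/EI.
Compatibility — zero rotation at each built-in end:
  3.333 M_1 + 1.667 M_2 = 987.9
  1.667 M_1 + 3.333 M_2 = 1211
Solving the pair gives M_1 = 152.9 kN·m and M_2 = 286.9 kN·m (hogging).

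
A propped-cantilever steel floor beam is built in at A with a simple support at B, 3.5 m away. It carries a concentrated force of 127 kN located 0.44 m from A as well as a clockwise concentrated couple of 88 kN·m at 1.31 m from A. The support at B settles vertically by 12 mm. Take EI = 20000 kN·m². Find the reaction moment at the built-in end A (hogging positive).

Remove the prop at B; the released (primary) structure is a cantilever built in at A.
Primary-structure tip deflection at B by superposition:
  point load 127 at a = 0.44: Pa²(3L − a)/(6EI) = 41.22/EI
  clockwise couple 88 at a = 1.31: M₀a(2L − a)/(2EI) = 328/EI
  δ_0 = 369.2/EI
Flexibility coefficient — unit upward force at B: δ_{BB} = L³/(3EI) = 14.29/EI.
With EI = 20000 kN·m²: δ_0 = 0.01846 m and δ_{BB} = 0.000715 m/kN.
Compatibility — the beam at B must follow the support down by 0.012 m: δ_0 − R_B·δ_{BB} = 0.012, so R_B = (0.01846 − 0.012)/0.000715 = 9.04 kN.
Moment equilibrium about A: M_A = Σ(load moments about A) − R_B·L = 143.9 − 9.04×3.5 = 112.2 kN·m.

M_A = 112.2 kN·m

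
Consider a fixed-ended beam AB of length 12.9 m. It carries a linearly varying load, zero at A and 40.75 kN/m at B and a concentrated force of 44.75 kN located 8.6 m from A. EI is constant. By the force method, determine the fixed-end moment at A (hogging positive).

M_A = 268.8 kN·m

Take the two fixed-end moments M_A, M_B as redundants; the released structure is the simple span AB.
End rotations of the released simple span under the applied load (×1/EI):
  at A: triangular load, peak 40.75: 7w₀L³/(360EI) = 1701/EI
  at B: triangular load, peak 40.75: w₀L³/(45EI) = 1944/EI
  at A: point load 44.75 at a = 8.6: Pab(L + b)/(6LEI) = 367.7/EI
  at B: point load 44.75 at a = 8.6: Pab(L + a)/(6LEI) = 459.7/EI
  θ_A0 = 2069/EI,  θ_B0 = 2404/EI
Flexibility coefficients: a unit moment at one end gives L/(3EI) there and L/(6EI) at the far end, so f₁₁ = f₂₂ = 4.3/EI and f₁₂ = f₂₁ = 2.15/EI.
Compatibility — zero rotation at each built-in end:
  4.3 M_A + 2.15 M_B = 2069
  2.15 M_A + 4.3 M_B = 2404
Solving the pair gives M_A = 268.8 kN·m and M_B = 424.6 kN·m (hogging).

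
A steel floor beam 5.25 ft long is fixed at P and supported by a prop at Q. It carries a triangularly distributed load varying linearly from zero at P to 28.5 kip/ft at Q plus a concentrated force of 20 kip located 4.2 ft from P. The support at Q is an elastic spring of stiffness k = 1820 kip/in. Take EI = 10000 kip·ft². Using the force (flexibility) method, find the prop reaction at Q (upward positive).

Choose R_Q as the redundant. The primary structure is the cantilever fixed at P.
Primary-structure tip deflection at Q by superposition:
  triangular load, peak 28.5 at the free end: 11w₀L⁴/(120EI) = 1985/EI
  point load 20 at a = 4.2: Pa²(3L − a)/(6EI) = 679.1/EI
  δ_0 = 2664/EI
Tip deflection under a unit load at Q: L³/(3EI) = 48.23/EI.
With EI = 10000 kip·ft²: δ_0 = 0.26638 ft and δ_{QQ} = 0.004823 ft/kip.
Compatibility — the spring shortens by R_Q/k under the reaction it provides: δ_0 − R_Q·δ_{QQ} = R_Q/k. With 1/k = 1/(1820×12) ft/kip = 0.000046 ft/kip, R_Q = δ_0 / (δ_{QQ} + 1/k) = 0.26638 / (0.004823 + 0.000046) = 54.71 kip.

R_Q = 54.71 kip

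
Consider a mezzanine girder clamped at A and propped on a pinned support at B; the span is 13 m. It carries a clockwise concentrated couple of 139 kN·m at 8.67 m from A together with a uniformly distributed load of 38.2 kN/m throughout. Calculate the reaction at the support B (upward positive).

Take the reaction at B as the redundant and release it; the primary structure is a cantilever fixed at A.
Free-end deflection of the primary structure under the applied loading (downward +):
  clockwise couple 139 at a = 8.67: M₀a(2L − a)/(2EI) = 10442/EI
  UDL 38.2: wL⁴/(8EI) = 136379/EI
  δ_0 = 146821/EI
Flexibility coefficient — unit upward force at B: δ_{BB} = L³/(3EI) = 732.3/EI.
Compatibility at B: δ_0 − R_B·δ_{BB} = 0, so R_B = 146821/732.3 = 200.5 kN.

R_B = 200.5 kN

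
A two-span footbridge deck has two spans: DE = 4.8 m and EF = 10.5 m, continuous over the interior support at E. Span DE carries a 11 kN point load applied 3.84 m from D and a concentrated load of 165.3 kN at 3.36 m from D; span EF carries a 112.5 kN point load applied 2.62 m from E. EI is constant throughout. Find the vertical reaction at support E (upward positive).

R_E = 263.5 kN

Insert a hinge at E; M_E is the redundant, and each span becomes simply supported.
Discontinuity in slope at E on the released structure — sum the simple-span end rotations:
  span DE: point load 11 at a = 3.84: Pab(L + a)/(6LEI) = 12.17/EI
  span DE: point load 165.3 at a = 3.36: Pab(L + a)/(6LEI) = 226.6/EI
  span EF: point load 112.5 at a = 2.62: Pab(L + b)/(6LEI) = 677.6/EI
  relative rotation θ_0 = (238.8 + 677.6)/EI = 916.4/EI
A unit hogging moment at E produces rotation L₁/(3EI) + L₂/(3EI) = 5.1/EI.
Slope continuity at E: θ_0 = M_E·5.1/EI, so M_E = 916.4/5.1 = 179.7 kN·m (hogging).
Span DE, ΣM about D with M_E applied at E: R_E^{DE}·4.8 = 597.6 + 179.7, so R_E^{DE} = 161.9 kN and R_D = 176.3 − 161.9 = 14.36 kN.
Span EF, ΣM about F: R_E^{EF}·10.5 = 886.5 + 179.7, so R_E^{EF} = 101.5 kN and R_F = 112.5 − 101.5 = 10.96 kN.
R_E = 161.9 + 101.5 = 263.5 kN.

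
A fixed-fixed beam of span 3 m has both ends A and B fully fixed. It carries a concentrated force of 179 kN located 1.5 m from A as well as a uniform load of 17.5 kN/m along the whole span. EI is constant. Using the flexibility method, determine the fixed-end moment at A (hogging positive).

M_A = 80.25 kN·m

Take the two fixed-end moments M_A, M_B as redundants; the released structure is the simple span AB.
On the primary (simply-supported) span, the end slopes from the loading are:
  at A: point load 179 at a = 1.5: Pab(L + b)/(6LEI) = 100.7/EI
  at B: point load 179 at a = 1.5: Pab(L + a)/(6LEI) = 100.7/EI
  at A: UDL 17.5: wL³/(24EI) = 19.69/EI
  at B: UDL 17.5: wL³/(24EI) = 19.69/EI
  θ_A0 = 120.4/EI,  θ_B0 = 120.4/EI
Flexibility coefficients: a unit moment at one end gives L/(3EI) there and L/(6EI) at the far end, so f₁₁ = f₂₂ = 1/EI and f₁₂ = f₂₁ = 0.5/EI.
Compatibility — zero rotation at each built-in end:
  1 M_A + 0.5 M_B = 120.4
  0.5 M_A + 1 M_B = 120.4
Solving the pair gives M_A = 80.25 kN·m and M_B = 80.25 kN·m (hogging).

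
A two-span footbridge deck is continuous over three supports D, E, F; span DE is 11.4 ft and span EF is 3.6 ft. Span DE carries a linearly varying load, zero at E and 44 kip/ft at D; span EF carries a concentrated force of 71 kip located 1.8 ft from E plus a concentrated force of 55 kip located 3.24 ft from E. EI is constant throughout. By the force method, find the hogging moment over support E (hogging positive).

Take M_E as the redundant. Released structure: two simple spans DE and EF with a hinge at E.
End slopes at the hinge E, treating each span as simply supported:
  span DE: triangular load, peak 44: 7w₀L³/(360EI) = 1268/EI
  span EF: point load 71 at a = 1.8: Pab(L + b)/(6LEI) = 57.51/EI
  span EF: point load 55 at a = 3.24: Pab(L + b)/(6LEI) = 11.76/EI
  relative rotation θ_0 = (1268 + 69.27)/EI = 1337/EI
A unit hogging moment at E produces rotation L₁/(3EI) + L₂/(3EI) = 5/EI.
Compatibility: M_E·(L₁+L₂)/(3EI) = θ_0, giving M_E = 267.4 kip·ft (hogging).

M_E = 267.4 kip·ft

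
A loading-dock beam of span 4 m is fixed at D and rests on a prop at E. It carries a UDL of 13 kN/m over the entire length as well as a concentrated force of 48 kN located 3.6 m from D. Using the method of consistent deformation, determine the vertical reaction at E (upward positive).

Take the reaction at E as the redundant and release it; the primary structure is a cantilever fixed at D.
Deflection at E on the released cantilever, summing each load's contribution:
  UDL 13: wL⁴/(8EI) = 416/EI
  point load 48 at a = 3.6: Pa²(3L − a)/(6EI) = 870.9/EI
  δ_0 = 1287/EI
Flexibility coefficient — unit upward force at E: δ_{EE} = L³/(3EI) = 21.33/EI.
Compatibility at E: δ_0 − R_E·δ_{EE} = 0, so R_E = 1287/21.33 = 60.32 kN.

R_E = 60.32 kN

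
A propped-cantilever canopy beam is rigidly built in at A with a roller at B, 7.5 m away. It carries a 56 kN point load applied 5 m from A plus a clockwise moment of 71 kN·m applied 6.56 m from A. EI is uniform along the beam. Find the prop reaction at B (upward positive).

Release the roller at B. Primary structure: cantilever fixed at A.
Deflection at B on the released cantilever, summing each load's contribution:
  point load 56 at a = 5: Pa²(3L − a)/(6EI) = 4083/EI
  clockwise couple 71 at a = 6.56: M₀a(2L − a)/(2EI) = 1966/EI
  δ_0 = 6049/EI
Tip deflection under a unit load at B: L³/(3EI) = 140.6/EI.
Compatibility at B: δ_0 − R_B·δ_{BB} = 0, so R_B = 6049/140.6 = 43.01 kN.

R_B = 43.01 kN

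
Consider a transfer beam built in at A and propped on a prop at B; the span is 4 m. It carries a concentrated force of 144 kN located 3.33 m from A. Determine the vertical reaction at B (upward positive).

R_B = 108.2 kN

Take the reaction at B as the redundant and release it; the primary structure is a cantilever fixed at A.
Free-end deflection of the primary structure under the applied loading (downward +):
  point load 144 at a = 3.33: Pa²(3L − a)/(6EI) = 2307/EI
Flexibility coefficient — unit upward force at B: δ_{BB} = L³/(3EI) = 21.33/EI.
The prop prevents deflection at B: R_B = δ_0/δ_{BB} = 2307/21.33 = 108.2 kN.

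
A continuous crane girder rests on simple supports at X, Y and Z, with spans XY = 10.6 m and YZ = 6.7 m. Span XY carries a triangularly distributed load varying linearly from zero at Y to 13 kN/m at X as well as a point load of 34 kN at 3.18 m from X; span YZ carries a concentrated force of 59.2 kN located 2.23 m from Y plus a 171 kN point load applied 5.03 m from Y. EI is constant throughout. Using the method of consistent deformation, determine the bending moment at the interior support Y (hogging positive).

Insert a hinge at Y; M_Y is the redundant, and each span becomes simply supported.
Discontinuity in slope at Y on the released structure — sum the simple-span end rotations:
  span XY: triangular load, peak 13: 7w₀L³/(360EI) = 301.1/EI
  span XY: point load 34 at a = 3.18: Pab(L + a)/(6LEI) = 173.8/EI
  span YZ: point load 59.2 at a = 2.23: Pab(L + b)/(6LEI) = 164/EI
  span YZ: point load 171 at a = 5.03: Pab(L + b)/(6LEI) = 299.1/EI
  relative rotation θ_0 = (474.9 + 463)/EI = 937.9/EI
A unit hogging moment at Y produces rotation L₁/(3EI) + L₂/(3EI) = 5.767/EI.
Slope continuity at Y: θ_0 = M_Y·5.767/EI, so M_Y = 937.9/5.767 = 162.6 kN·m (hogging).

M_Y = 162.6 kN·m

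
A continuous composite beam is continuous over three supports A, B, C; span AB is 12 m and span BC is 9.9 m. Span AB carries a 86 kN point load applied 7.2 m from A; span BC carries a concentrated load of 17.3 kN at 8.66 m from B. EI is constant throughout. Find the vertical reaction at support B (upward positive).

R_B = 74.66 kN

Release continuity at B by inserting a hinge; the redundant is the internal moment M_B. The primary structure is two simply-supported spans AB and BC.
Discontinuity in slope at B on the released structure — sum the simple-span end rotations:
  span AB: point load 86 at a = 7.2: Pab(L + a)/(6LEI) = 792.6/EI
  span BC: point load 17.3 at a = 8.66: Pab(L + b)/(6LEI) = 34.84/EI
  relative rotation θ_0 = (792.6 + 34.84)/EI = 827.4/EI
A unit hogging moment at B produces rotation L₁/(3EI) + L₂/(3EI) = 7.3/EI.
Compatibility: M_B·(L₁+L₂)/(3EI) = θ_0, giving M_B = 113.3 kN·m (hogging).
Span AB, ΣM about A with M_B applied at B: R_B^{AB}·12 = 619.2 + 113.3, so R_B^{AB} = 61.05 kN and R_A = 86 − 61.05 = 24.95 kN.
Span BC, ΣM about C: R_B^{BC}·9.9 = 21.45 + 113.3, so R_B^{BC} = 13.62 kN and R_C = 17.3 − 13.62 = 3.684 kN.
R_B = 61.05 + 13.62 = 74.66 kN.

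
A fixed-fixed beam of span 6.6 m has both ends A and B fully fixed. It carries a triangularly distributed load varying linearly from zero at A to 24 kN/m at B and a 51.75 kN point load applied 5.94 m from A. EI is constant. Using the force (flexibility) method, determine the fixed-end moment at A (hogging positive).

M_A = 37.92 kN·m

Release both end moments; the primary structure is a simply-supported span AB with redundants M_A and M_B.
On the primary (simply-supported) span, the end slopes from the loading are:
  at A: triangular load, peak 24: 7w₀L³/(360EI) = 134.2/EI
  at B: triangular load, peak 24: w₀L³/(45EI) = 153.3/EI
  at A: point load 51.75 at a = 5.94: Pab(L + b)/(6LEI) = 37.19/EI
  at B: point load 51.75 at a = 5.94: Pab(L + a)/(6LEI) = 64.25/EI
  θ_A0 = 171.4/EI,  θ_B0 = 217.6/EI
Flexibility coefficients: a unit moment at one end gives L/(3EI) there and L/(6EI) at the far end, so f₁₁ = f₂₂ = 2.2/EI and f₁₂ = f₂₁ = 1.1/EI.
Compatibility — zero rotation at each built-in end:
  2.2 M_A + 1.1 M_B = 171.4
  1.1 M_A + 2.2 M_B = 217.6
Solving the pair gives M_A = 37.92 kN·m and M_B = 79.94 kN·m (hogging).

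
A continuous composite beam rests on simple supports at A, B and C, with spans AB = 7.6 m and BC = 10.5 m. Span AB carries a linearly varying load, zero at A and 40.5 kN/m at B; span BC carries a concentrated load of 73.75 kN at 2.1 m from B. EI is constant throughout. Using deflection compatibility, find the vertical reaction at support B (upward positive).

Take M_B as the redundant. Released structure: two simple spans AB and BC with a hinge at B.
Rotations at B on the released spans (each span's end-slope, ×1/EI):
  span AB: triangular load, peak 40.5: w₀L³/(45EI) = 395.1/EI
  span BC: point load 73.75 at a = 2.1: Pab(L + b)/(6LEI) = 390.3/EI
  relative rotation θ_0 = (395.1 + 390.3)/EI = 785.4/EI
A unit hogging moment at B produces rotation L₁/(3EI) + L₂/(3EI) = 6.033/EI.
Compatibility: M_B·(L₁+L₂)/(3EI) = θ_0, giving M_B = 130.2 kN·m (hogging).
Span AB, ΣM about A with M_B applied at B: R_B^{AB}·7.6 = 779.8 + 130.2, so R_B^{AB} = 119.7 kN and R_A = 153.9 − 119.7 = 34.17 kN.
Span BC, ΣM about C: R_B^{BC}·10.5 = 619.5 + 130.2, so R_B^{BC} = 71.4 kN and R_C = 73.75 − 71.4 = 2.353 kN.
R_B = 119.7 + 71.4 = 191.1 kN.

R_B = 191.1 kN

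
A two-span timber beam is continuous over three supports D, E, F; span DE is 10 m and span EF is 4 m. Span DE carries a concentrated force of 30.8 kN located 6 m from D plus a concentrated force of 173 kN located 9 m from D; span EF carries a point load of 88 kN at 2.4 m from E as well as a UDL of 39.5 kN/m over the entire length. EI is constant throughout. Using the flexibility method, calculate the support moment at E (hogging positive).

M_E = 187.4 kN·m

Insert a hinge at E; M_E is the redundant, and each span becomes simply supported.
End slopes at the hinge E, treating each span as simply supported:
  span DE: point load 30.8 at a = 6: Pab(L + a)/(6LEI) = 197.1/EI
  span DE: point load 173 at a = 9: Pab(L + a)/(6LEI) = 493.1/EI
  span EF: point load 88 at a = 2.4: Pab(L + b)/(6LEI) = 78.85/EI
  span EF: UDL 39.5: wL³/(24EI) = 105.3/EI
  relative rotation θ_0 = (690.2 + 184.2)/EI = 874.4/EI
A unit hogging moment at E produces rotation L₁/(3EI) + L₂/(3EI) = 4.667/EI.
Slope continuity at E: θ_0 = M_E·4.667/EI, so M_E = 874.4/4.667 = 187.4 kN·m (hogging).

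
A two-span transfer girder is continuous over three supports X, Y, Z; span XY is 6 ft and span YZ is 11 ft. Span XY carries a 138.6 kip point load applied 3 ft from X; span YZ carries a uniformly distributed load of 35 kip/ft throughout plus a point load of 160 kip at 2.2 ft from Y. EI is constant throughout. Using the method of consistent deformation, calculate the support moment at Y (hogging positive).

Take M_Y as the redundant. Released structure: two simple spans XY and YZ with a hinge at Y.
Discontinuity in slope at Y on the released structure — sum the simple-span end rotations:
  span XY: point load 138.6 at a = 3: Pab(L + a)/(6LEI) = 311.9/EI
  span YZ: UDL 35: wL³/(24EI) = 1941/EI
  span YZ: point load 160 at a = 2.2: Pab(L + b)/(6LEI) = 929.3/EI
  relative rotation θ_0 = (311.9 + 2870)/EI = 3182/EI
A unit hogging moment at Y produces rotation L₁/(3EI) + L₂/(3EI) = 5.667/EI.
Compatibility: M_Y·(L₁+L₂)/(3EI) = θ_0, giving M_Y = 561.6 kip·ft (hogging).

M_Y = 561.6 kip·ft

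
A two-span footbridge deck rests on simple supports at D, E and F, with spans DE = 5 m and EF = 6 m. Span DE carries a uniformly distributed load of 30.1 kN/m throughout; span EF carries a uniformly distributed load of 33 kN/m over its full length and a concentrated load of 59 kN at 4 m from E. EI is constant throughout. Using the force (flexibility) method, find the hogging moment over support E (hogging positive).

Insert a hinge at E; M_E is the redundant, and each span becomes simply supported.
Rotations at E on the released spans (each span's end-slope, ×1/EI):
  span DE: UDL 30.1: wL³/(24EI) = 156.8/EI
  span EF: UDL 33: wL³/(24EI) = 297/EI
  span EF: point load 59 at a = 4: Pab(L + b)/(6LEI) = 104.9/EI
  relative rotation θ_0 = (156.8 + 401.9)/EI = 558.7/EI
A unit hogging moment at E produces rotation L₁/(3EI) + L₂/(3EI) = 3.667/EI.
Slope continuity at E: θ_0 = M_E·3.667/EI, so M_E = 558.7/3.667 = 152.4 kN·m (hogging).

M_E = 152.4 kN·m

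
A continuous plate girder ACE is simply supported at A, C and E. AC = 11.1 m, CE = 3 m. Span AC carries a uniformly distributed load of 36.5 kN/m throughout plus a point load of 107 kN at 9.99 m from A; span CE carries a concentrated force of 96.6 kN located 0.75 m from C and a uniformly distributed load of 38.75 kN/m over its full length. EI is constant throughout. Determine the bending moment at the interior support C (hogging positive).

Take M_C as the redundant. Released structure: two simple spans AC and CE with a hinge at C.
End slopes at the hinge C, treating each span as simply supported:
  span AC: UDL 36.5: wL³/(24EI) = 2080/EI
  span AC: point load 107 at a = 9.99: Pab(L + a)/(6LEI) = 375.7/EI
  span CE: point load 96.6 at a = 0.75: Pab(L + b)/(6LEI) = 47.55/EI
  span CE: UDL 38.75: wL³/(24EI) = 43.59/EI
  relative rotation θ_0 = (2456 + 91.14)/EI = 2547/EI
A unit hogging moment at C produces rotation L₁/(3EI) + L₂/(3EI) = 4.7/EI.
Slope continuity at C: θ_0 = M_C·4.7/EI, so M_C = 2547/4.7 = 541.9 kN·m (hogging).

M_C = 541.9 kN·m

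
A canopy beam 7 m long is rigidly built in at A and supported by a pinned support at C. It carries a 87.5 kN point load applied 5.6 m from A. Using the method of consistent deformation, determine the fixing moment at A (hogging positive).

M_A = 58.8 kN·m

Release the roller at C. Primary structure: cantilever fixed at A.
Deflection at C on the released cantilever, summing each load's contribution:
  point load 87.5 at a = 5.6: Pa²(3L − a)/(6EI) = 7043/EI
Flexibility coefficient — unit upward force at C: δ_{CC} = L³/(3EI) = 114.3/EI.
The prop prevents deflection at C: R_C = δ_0/δ_{CC} = 7043/114.3 = 61.6 kN.
Moment equilibrium about A: M_A = Σ(load moments about A) − R_C·L = 490 − 61.6×7 = 58.8 kN·m.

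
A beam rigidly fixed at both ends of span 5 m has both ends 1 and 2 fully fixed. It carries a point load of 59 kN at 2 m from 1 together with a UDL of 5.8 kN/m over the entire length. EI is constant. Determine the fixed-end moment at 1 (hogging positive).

Take the two fixed-end moments M_1, M_2 as redundants; the released structure is the simple span 12.
End rotations of the released simple span under the applied load (×1/EI):
  at 1: point load 59 at a = 2: Pab(L + b)/(6LEI) = 94.4/EI
  at 2: point load 59 at a = 2: Pab(L + a)/(6LEI) = 82.6/EI
  at 1: UDL 5.8: wL³/(24EI) = 30.21/EI
  at 2: UDL 5.8: wL³/(24EI) = 30.21/EI
  θ_10 = 124.6/EI,  θ_20 = 112.8/EI
Flexibility coefficients: a unit moment at one end gives L/(3EI) there and L/(6EI) at the far end, so f₁₁ = f₂₂ = 1.667/EI and f₁₂ = f₂₁ = 0.8333/EI.
Compatibility — zero rotation at each built-in end:
  1.667 M_1 + 0.8333 M_2 = 124.6
  0.8333 M_1 + 1.667 M_2 = 112.8
Solving the pair gives M_1 = 54.56 kN·m and M_2 = 40.4 kN·m (hogging).

M_1 = 54.56 kN·m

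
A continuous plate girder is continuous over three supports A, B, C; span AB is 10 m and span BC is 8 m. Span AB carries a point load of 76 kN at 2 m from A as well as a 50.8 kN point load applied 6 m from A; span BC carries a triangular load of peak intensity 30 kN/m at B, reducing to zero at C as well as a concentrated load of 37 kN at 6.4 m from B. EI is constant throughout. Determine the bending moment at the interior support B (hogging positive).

M_B = 164.2 kN·m

Take M_B as the redundant. Released structure: two simple spans AB and BC with a hinge at B.
Discontinuity in slope at B on the released structure — sum the simple-span end rotations:
  span AB: point load 76 at a = 2: Pab(L + a)/(6LEI) = 243.2/EI
  span AB: point load 50.8 at a = 6: Pab(L + a)/(6LEI) = 325.1/EI
  span BC: triangular load, peak 30: w₀L³/(45EI) = 341.3/EI
  span BC: point load 37 at a = 6.4: Pab(L + b)/(6LEI) = 75.78/EI
  relative rotation θ_0 = (568.3 + 417.1)/EI = 985.4/EI
A unit hogging moment at B produces rotation L₁/(3EI) + L₂/(3EI) = 6/EI.
Compatibility: M_B·(L₁+L₂)/(3EI) = θ_0, giving M_B = 164.2 kN·m (hogging).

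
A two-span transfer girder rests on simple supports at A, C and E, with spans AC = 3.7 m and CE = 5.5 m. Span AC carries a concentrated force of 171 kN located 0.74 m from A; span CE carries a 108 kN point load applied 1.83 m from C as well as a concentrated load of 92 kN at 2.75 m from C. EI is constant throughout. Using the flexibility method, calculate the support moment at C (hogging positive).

M_C = 146.9 kN·m

Insert a hinge at C; M_C is the redundant, and each span becomes simply supported.
Discontinuity in slope at C on the released structure — sum the simple-span end rotations:
  span AC: point load 171 at a = 0.74: Pab(L + a)/(6LEI) = 74.91/EI
  span CE: point load 108 at a = 1.83: Pab(L + b)/(6LEI) = 201.6/EI
  span CE: point load 92 at a = 2.75: Pab(L + b)/(6LEI) = 173.9/EI
  relative rotation θ_0 = (74.91 + 375.5)/EI = 450.4/EI
A unit hogging moment at C produces rotation L₁/(3EI) + L₂/(3EI) = 3.067/EI.
Compatibility: M_C·(L₁+L₂)/(3EI) = θ_0, giving M_C = 146.9 kN·m (hogging).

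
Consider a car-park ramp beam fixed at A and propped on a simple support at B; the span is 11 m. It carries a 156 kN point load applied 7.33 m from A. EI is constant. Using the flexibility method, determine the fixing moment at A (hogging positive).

M_A = 254.4 kN·m

Take the reaction at B as the redundant and release it; the primary structure is a cantilever fixed at A.
Downward deflection at the released point B due to the loads:
  point load 156 at a = 7.33: Pa²(3L − a)/(6EI) = 35860/EI
Tip deflection under a unit load at B: L³/(3EI) = 443.7/EI.
The prop prevents deflection at B: R_B = δ_0/δ_{BB} = 35860/443.7 = 80.83 kN.
Moment equilibrium about A: M_A = Σ(load moments about A) − R_B·L = 1143 − 80.83×11 = 254.4 kN·m.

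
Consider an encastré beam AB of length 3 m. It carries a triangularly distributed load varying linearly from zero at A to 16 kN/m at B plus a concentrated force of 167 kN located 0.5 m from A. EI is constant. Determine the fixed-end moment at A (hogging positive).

M_A = 62.79 kN·m

Release both end moments; the primary structure is a simply-supported span AB with redundants M_A and M_B.
On the primary (simply-supported) span, the end slopes from the loading are:
  at A: triangular load, peak 16: 7w₀L³/(360EI) = 8.4/EI
  at B: triangular load, peak 16: w₀L³/(45EI) = 9.6/EI
  at A: point load 167 at a = 0.5: Pab(L + b)/(6LEI) = 63.78/EI
  at B: point load 167 at a = 0.5: Pab(L + a)/(6LEI) = 40.59/EI
  θ_A0 = 72.18/EI,  θ_B0 = 50.19/EI
Flexibility coefficients: a unit moment at one end gives L/(3EI) there and L/(6EI) at the far end, so f₁₁ = f₂₂ = 1/EI and f₁₂ = f₂₁ = 0.5/EI.
Compatibility — zero rotation at each built-in end:
  1 M_A + 0.5 M_B = 72.18
  0.5 M_A + 1 M_B = 50.19
Solving the pair gives M_A = 62.79 kN·m and M_B = 18.8 kN·m (hogging).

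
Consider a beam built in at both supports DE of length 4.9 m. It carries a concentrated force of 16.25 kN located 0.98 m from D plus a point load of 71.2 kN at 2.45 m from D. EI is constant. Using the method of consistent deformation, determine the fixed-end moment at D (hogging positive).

Release both end moments; the primary structure is a simply-supported span DE with redundants M_D and M_E.
Simple-span end rotations at D and E under the given loads:
  at D: point load 16.25 at a = 0.98: Pab(L + b)/(6LEI) = 18.73/EI
  at E: point load 16.25 at a = 0.98: Pab(L + a)/(6LEI) = 12.49/EI
  at D: point load 71.2 at a = 2.45: Pab(L + b)/(6LEI) = 106.8/EI
  at E: point load 71.2 at a = 2.45: Pab(L + a)/(6LEI) = 106.8/EI
  θ_D0 = 125.6/EI,  θ_E0 = 119.3/EI
Flexibility coefficients: a unit moment at one end gives L/(3EI) there and L/(6EI) at the far end, so f₁₁ = f₂₂ = 1.633/EI and f₁₂ = f₂₁ = 0.8167/EI.
Compatibility — zero rotation at each built-in end:
  1.633 M_D + 0.8167 M_E = 125.6
  0.8167 M_D + 1.633 M_E = 119.3
Solving the pair gives M_D = 53.8 kN·m and M_E = 46.16 kN·m (hogging).

M_D = 53.8 kN·m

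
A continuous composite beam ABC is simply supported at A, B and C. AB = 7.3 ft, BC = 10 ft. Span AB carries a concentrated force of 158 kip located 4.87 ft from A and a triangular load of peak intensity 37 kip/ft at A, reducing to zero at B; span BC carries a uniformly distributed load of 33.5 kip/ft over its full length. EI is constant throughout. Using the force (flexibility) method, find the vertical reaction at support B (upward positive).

R_B = 408.1 kip

Insert a hinge at B; M_B is the redundant, and each span becomes simply supported.
Rotations at B on the released spans (each span's end-slope, ×1/EI):
  span AB: point load 158 at a = 4.87: Pab(L + a)/(6LEI) = 519.5/EI
  span AB: triangular load, peak 37: 7w₀L³/(360EI) = 279.9/EI
  span BC: UDL 33.5: wL³/(24EI) = 1396/EI
  relative rotation θ_0 = (799.4 + 1396)/EI = 2195/EI
A unit hogging moment at B produces rotation L₁/(3EI) + L₂/(3EI) = 5.767/EI.
Compatibility: M_B·(L₁+L₂)/(3EI) = θ_0, giving M_B = 380.7 kip·ft (hogging).
Span AB, ΣM about A with M_B applied at B: R_B^{AB}·7.3 = 1098 + 380.7, so R_B^{AB} = 202.6 kip and R_A = 293.1 − 202.6 = 90.48 kip.
Span BC, ΣM about C: R_B^{BC}·10 = 1675 + 380.7, so R_B^{BC} = 205.6 kip and R_C = 335 − 205.6 = 129.4 kip.
R_B = 202.6 + 205.6 = 408.1 kip.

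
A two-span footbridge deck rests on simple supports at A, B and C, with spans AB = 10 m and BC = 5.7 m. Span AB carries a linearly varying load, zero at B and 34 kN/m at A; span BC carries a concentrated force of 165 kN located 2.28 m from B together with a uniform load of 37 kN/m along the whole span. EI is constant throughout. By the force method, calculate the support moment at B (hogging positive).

M_B = 246.4 kN·m

Release continuity at B by inserting a hinge; the redundant is the internal moment M_B. The primary structure is two simply-supported spans AB and BC.
End slopes at the hinge B, treating each span as simply supported:
  span AB: triangular load, peak 34: 7w₀L³/(360EI) = 661.1/EI
  span BC: point load 165 at a = 2.28: Pab(L + b)/(6LEI) = 343.1/EI
  span BC: UDL 37: wL³/(24EI) = 285.5/EI
  relative rotation θ_0 = (661.1 + 628.6)/EI = 1290/EI
A unit hogging moment at B produces rotation L₁/(3EI) + L₂/(3EI) = 5.233/EI.
Compatibility: M_B·(L₁+L₂)/(3EI) = θ_0, giving M_B = 246.4 kN·m (hogging).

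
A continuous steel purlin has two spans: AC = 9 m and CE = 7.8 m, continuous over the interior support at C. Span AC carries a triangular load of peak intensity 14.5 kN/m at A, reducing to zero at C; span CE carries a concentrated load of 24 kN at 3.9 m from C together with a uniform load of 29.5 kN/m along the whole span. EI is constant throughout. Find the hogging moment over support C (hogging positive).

M_C = 157.2 kN·m

Take M_C as the redundant. Released structure: two simple spans AC and CE with a hinge at C.
Discontinuity in slope at C on the released structure — sum the simple-span end rotations:
  span AC: triangular load, peak 14.5: 7w₀L³/(360EI) = 205.5/EI
  span CE: point load 24 at a = 3.9: Pab(L + b)/(6LEI) = 91.26/EI
  span CE: UDL 29.5: wL³/(24EI) = 583.3/EI
  relative rotation θ_0 = (205.5 + 674.6)/EI = 880.1/EI
A unit hogging moment at C produces rotation L₁/(3EI) + L₂/(3EI) = 5.6/EI.
Slope continuity at C: θ_0 = M_C·5.6/EI, so M_C = 880.1/5.6 = 157.2 kN·m (hogging).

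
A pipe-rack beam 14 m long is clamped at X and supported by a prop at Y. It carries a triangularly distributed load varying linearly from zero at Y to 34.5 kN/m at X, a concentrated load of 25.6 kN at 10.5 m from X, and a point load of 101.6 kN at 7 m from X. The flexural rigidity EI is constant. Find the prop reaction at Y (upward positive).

R_Y = 96.25 kN

Choose R_Y as the redundant. The primary structure is the cantilever fixed at X.
Primary-structure tip deflection at Y by superposition:
  triangular load, peak 34.5 at the fixed end: w₀L⁴/(30EI) = 44178/EI
  point load 25.6 at a = 10.5: Pa²(3L − a)/(6EI) = 14818/EI
  point load 101.6 at a = 7: Pa²(3L − a)/(6EI) = 29041/EI
  δ_0 = 88037/EI
Flexibility coefficient — unit upward force at Y: δ_{YY} = L³/(3EI) = 914.7/EI.
The prop prevents deflection at Y: R_Y = δ_0/δ_{YY} = 88037/914.7 = 96.25 kN.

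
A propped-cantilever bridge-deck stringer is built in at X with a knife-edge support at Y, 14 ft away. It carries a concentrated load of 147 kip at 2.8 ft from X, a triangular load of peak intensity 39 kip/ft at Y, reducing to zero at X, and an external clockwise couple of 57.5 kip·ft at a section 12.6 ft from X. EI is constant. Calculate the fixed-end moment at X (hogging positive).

M_X = 714.4 kip·ft

Remove the prop at Y; the released (primary) structure is a cantilever built in at X.
Deflection at Y on the released cantilever, summing each load's contribution:
  point load 147 at a = 2.8: Pa²(3L − a)/(6EI) = 7530/EI
  triangular load, peak 39 at the free end: 11w₀L⁴/(120EI) = 137337/EI
  clockwise couple 57.5 at a = 12.6: M₀a(2L − a)/(2EI) = 5579/EI
  δ_0 = 150445/EI
Tip deflection under a unit load at Y: L³/(3EI) = 914.7/EI.
The prop prevents deflection at Y: R_Y = δ_0/δ_{YY} = 150445/914.7 = 164.5 kip.
Moment equilibrium about X: M_X = Σ(load moments about X) − R_Y·L = 3017 − 164.5×14 = 714.4 kip·ft.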